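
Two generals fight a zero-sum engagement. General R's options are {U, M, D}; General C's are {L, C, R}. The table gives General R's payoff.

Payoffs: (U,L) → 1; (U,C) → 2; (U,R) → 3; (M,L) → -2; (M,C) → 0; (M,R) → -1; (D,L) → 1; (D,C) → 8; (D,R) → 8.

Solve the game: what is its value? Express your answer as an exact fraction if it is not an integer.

Row minima: U → 1, M → -2, D → 1; maximin = 1.
Column maxima: L → 1, C → 8, R → 8; minimax = 1.
Since maximin = minimax = 1, there is a saddle point and the value is 1.

1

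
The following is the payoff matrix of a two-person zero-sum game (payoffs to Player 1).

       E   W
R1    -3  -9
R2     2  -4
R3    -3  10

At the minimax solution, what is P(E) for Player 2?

14/19

Row minima: R1 → -9, R2 → -4, R3 → -3; maximin = -3.
Column maxima: E → 2, W → 10; minimax = 2.
-3 ≠ 2, so there is no saddle point; optimal play is mixed.
R1 is strictly dominated by R2, so Player 1 never plays it.
On the remaining 2×2 (R2, R3 vs E, W):
Let Player 1 play R2 with probability p. Expected payoff against E: 2p + (-3)(1−p) = 5p − 3; against W: (-4)p + 10(1−p) = −14p + 10.
Setting these equal: 5p − 3 = −14p + 10 ⇒ 19p = 13 ⇒ p = 13/19, and the value is (5)·(13/19) − 3 = 8/19.
For Player 2: with q = P(E), equating R2's and R3's payoffs gives 6q − 4 = −13q + 10 ⇒ q = 14/19.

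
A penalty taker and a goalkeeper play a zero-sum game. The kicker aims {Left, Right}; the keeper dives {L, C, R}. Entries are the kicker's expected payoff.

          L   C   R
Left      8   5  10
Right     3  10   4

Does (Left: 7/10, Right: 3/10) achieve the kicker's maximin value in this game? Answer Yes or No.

Yes

Against L this mix gives (7/10)·8 + (3/10)·3 = 13/2.
Against C this mix gives (7/10)·5 + (3/10)·10 = 13/2.
Against R this mix gives (7/10)·10 + (3/10)·4 = 41/5.
All of the keeper's active replies (L, C) yield 13/2, and no column does worse for the kicker. The mix makes the keeper indifferent and guarantees 13/2, so it is optimal.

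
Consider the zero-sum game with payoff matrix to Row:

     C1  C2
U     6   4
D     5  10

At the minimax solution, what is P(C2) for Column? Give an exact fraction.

1/7

Row minima: U → 4, D → 5; maximin = 5.
Column maxima: C1 → 6, C2 → 10; minimax = 6.
5 ≠ 6, so there is no saddle point; optimal play is mixed.
Let Row play U with probability p. Expected payoff against C1: 6p + 5(1−p) = p + 5; against C2: 4p + 10(1−p) = −6p + 10.
Setting these equal: p + 5 = −6p + 10 ⇒ 7p = 5 ⇒ p = 5/7, and the value is (1)·(5/7) + 5 = 40/7.
For Column: with q = P(C1), equating U's and D's payoffs gives 2q + 4 = −5q + 10 ⇒ q = 6/7.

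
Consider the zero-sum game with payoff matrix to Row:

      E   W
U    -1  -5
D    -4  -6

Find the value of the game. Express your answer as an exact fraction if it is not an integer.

Row minima: U → -5, D → -6; maximin = -5.
Column maxima: E → -1, W → -5; minimax = -5.
Since maximin = minimax = -5, there is a saddle point and the value is -5.

-5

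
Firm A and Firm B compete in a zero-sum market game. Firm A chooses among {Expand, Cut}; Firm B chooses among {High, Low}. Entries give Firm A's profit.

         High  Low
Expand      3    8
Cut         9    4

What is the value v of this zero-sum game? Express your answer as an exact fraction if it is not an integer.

6

Row minima: Expand → 3, Cut → 4; maximin = 4.
Column maxima: High → 9, Low → 8; minimax = 8.
4 ≠ 8, so there is no saddle point; optimal play is mixed.
Let Firm A play Expand with probability p. Expected payoff against High: 3p + 9(1−p) = −6p + 9; against Low: 8p + 4(1−p) = 4p + 4.
Setting these equal: −6p + 9 = 4p + 4 ⇒ −10p = -5 ⇒ p = 1/2, and the value is (-6)·(1/2) + 9 = 6.
For Firm B: with q = P(High), equating Expand's and Cut's payoffs gives −5q + 8 = 5q + 4 ⇒ q = 2/5.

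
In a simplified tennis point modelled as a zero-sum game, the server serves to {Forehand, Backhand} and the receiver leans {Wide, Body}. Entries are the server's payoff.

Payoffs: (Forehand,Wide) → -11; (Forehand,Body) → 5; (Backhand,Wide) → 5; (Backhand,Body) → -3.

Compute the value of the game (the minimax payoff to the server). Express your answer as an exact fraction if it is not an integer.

-1/3

Row minima: Forehand → -11, Backhand → -3; maximin = -3.
Column maxima: Wide → 5, Body → 5; minimax = 5.
-3 ≠ 5, so there is no saddle point; optimal play is mixed.
Let the server play Forehand with probability p. Expected payoff against Wide: (-11)p + 5(1−p) = −16p + 5; against Body: 5p + (-3)(1−p) = 8p − 3.
Setting these equal: −16p + 5 = 8p − 3 ⇒ −24p = -8 ⇒ p = 1/3, and the value is (-16)·(1/3) + 5 = -1/3.
For the receiver: with q = P(Wide), equating Forehand's and Backhand's payoffs gives −16q + 5 = 8q − 3 ⇒ q = 1/3.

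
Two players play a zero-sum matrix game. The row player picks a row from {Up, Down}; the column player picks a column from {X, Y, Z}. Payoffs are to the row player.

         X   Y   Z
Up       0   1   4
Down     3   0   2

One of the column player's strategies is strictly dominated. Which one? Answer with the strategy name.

Y holds the row player's payoff strictly below Z in every row: 1 < 4, 0 < 2.
So Z is strictly dominated for the column player.

Z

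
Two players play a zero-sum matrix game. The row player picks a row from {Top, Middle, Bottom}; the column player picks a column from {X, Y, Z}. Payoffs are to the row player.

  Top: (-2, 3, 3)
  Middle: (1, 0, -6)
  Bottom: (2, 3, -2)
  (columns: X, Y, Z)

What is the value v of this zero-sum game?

2/9

Row minima: Top → -2, Middle → -6, Bottom → -2; maximin = -2.
Column maxima: X → 2, Y → 3, Z → 3; minimax = 2.
-2 ≠ 2, so there is no saddle point; optimal play is mixed.
Middle is strictly dominated by Bottom, so the row player never plays it.
With Middle eliminated, Y is strictly dominated by X (it gives the row player strictly more in every remaining row), so the column player never plays it.
On the remaining 2×2 (Top, Bottom vs X, Z):
Let the row player play Top with probability p. Expected payoff against X: (-2)p + 2(1−p) = −4p + 2; against Z: 3p + (-2)(1−p) = 5p − 2.
Setting these equal: −4p + 2 = 5p − 2 ⇒ −9p = -4 ⇒ p = 4/9, and the value is (-4)·(4/9) + 2 = 2/9.
For the column player: with q = P(X), equating Top's and Bottom's payoffs gives −5q + 3 = 4q − 2 ⇒ q = 5/9.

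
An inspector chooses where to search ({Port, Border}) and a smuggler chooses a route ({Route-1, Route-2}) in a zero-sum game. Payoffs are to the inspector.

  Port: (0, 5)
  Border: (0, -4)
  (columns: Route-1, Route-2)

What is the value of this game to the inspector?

0

Row minima: Port → 0, Border → -4; maximin = 0.
Column maxima: Route-1 → 0, Route-2 → 5; minimax = 0.
Since maximin = minimax = 0, there is a saddle point and the value is 0.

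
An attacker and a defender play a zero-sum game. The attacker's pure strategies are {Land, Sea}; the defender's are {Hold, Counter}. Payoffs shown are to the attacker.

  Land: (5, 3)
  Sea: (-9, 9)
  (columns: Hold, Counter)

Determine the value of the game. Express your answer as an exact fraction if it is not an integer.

Row minima: Land → 3, Sea → -9; maximin = 3.
Column maxima: Hold → 5, Counter → 9; minimax = 5.
3 ≠ 5, so there is no saddle point; optimal play is mixed.
Let the attacker play Land with probability p. Expected payoff against Hold: 5p + (-9)(1−p) = 14p − 9; against Counter: 3p + 9(1−p) = −6p + 9.
Setting these equal: 14p − 9 = −6p + 9 ⇒ 20p = 18 ⇒ p = 9/10, and the value is (14)·(9/10) − 9 = 18/5.
For the defender: with q = P(Hold), equating Land's and Sea's payoffs gives 2q + 3 = −18q + 9 ⇒ q = 3/10.

18/5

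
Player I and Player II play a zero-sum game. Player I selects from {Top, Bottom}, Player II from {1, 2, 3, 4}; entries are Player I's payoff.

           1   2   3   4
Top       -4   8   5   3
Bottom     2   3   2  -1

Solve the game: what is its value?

1/5

Row minima: Top → -4, Bottom → -1; maximin = -1.
Column maxima: 1 → 2, 2 → 8, 3 → 5, 4 → 3; minimax = 2.
-1 ≠ 2, so there is no saddle point; optimal play is mixed.
2 is strictly dominated by 1 (it gives Player I strictly more in every row), so Player II never plays it.
3 is strictly dominated by 4 (it gives Player I strictly more in every row), so Player II never plays it.
On the remaining 2×2 (Top, Bottom vs 1, 4):
Let Player I play Top with probability p. Expected payoff against 1: (-4)p + 2(1−p) = −6p + 2; against 4: 3p + (-1)(1−p) = 4p − 1.
Setting these equal: −6p + 2 = 4p − 1 ⇒ −10p = -3 ⇒ p = 3/10, and the value is (-6)·(3/10) + 2 = 1/5.
For Player II: with q = P(1), equating Top's and Bottom's payoffs gives −7q + 3 = 3q − 1 ⇒ q = 2/5.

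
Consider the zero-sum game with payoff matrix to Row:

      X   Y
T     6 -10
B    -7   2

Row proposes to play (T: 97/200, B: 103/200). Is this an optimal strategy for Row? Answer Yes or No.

Against X this mix gives (97/200)·6 + (103/200)·(-7) = -139/200.
Against Y this mix gives (97/200)·(-10) + (103/200)·2 = -191/50.
Column will play Y, holding Row to -191/50. Shifting weight toward the row that does better against Y would raise this floor (the equalizing mix achieves -58/25 against both Y and X), so the proposed strategy is not optimal.

No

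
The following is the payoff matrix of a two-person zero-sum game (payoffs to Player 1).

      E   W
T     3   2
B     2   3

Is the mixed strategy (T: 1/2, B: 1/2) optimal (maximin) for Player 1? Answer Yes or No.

Against E this mix gives (1/2)·3 + (1/2)·2 = 5/2.
Against W this mix gives (1/2)·2 + (1/2)·3 = 5/2.
All of Player 2's active replies (E, W) yield 5/2, and no column does worse for Player 1. The mix makes Player 2 indifferent and guarantees 5/2, so it is optimal.

Yes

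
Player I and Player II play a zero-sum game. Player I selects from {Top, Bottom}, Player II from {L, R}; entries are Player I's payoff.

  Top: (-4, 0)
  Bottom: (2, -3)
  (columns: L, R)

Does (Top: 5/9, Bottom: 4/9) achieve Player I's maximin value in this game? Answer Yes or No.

Against L this mix gives (5/9)·(-4) + (4/9)·2 = -4/3.
Against R this mix gives (5/9)·0 + (4/9)·(-3) = -4/3.
All of Player II's active replies (L, R) yield -4/3, and no column does worse for Player I. The mix makes Player II indifferent and guarantees -4/3, so it is optimal.

Yes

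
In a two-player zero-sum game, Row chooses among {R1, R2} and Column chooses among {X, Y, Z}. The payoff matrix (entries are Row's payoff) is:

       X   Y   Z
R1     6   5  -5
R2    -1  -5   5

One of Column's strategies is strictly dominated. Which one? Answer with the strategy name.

Y holds Row's payoff strictly below X in every row: 5 < 6, -5 < -1.
So X is strictly dominated for Column.

X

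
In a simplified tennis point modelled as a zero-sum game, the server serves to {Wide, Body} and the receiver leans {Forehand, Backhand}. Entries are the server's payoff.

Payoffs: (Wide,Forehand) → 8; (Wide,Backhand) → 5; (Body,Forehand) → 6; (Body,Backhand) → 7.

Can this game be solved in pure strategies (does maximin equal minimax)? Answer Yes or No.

No

Row minima: Wide → 5, Body → 6; maximin = 6.
Column maxima: Forehand → 8, Backhand → 7; minimax = 7.
6 ≠ 7, so no pure-strategy equilibrium exists.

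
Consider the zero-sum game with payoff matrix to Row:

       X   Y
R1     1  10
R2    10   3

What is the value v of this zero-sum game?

97/16

Row minima: R1 → 1, R2 → 3; maximin = 3.
Column maxima: X → 10, Y → 10; minimax = 10.
3 ≠ 10, so there is no saddle point; optimal play is mixed.
Let Row play R1 with probability p. Expected payoff against X: 1p + 10(1−p) = −9p + 10; against Y: 10p + 3(1−p) = 7p + 3.
Setting these equal: −9p + 10 = 7p + 3 ⇒ −16p = -7 ⇒ p = 7/16, and the value is (-9)·(7/16) + 10 = 97/16.
For Column: with q = P(X), equating R1's and R2's payoffs gives −9q + 10 = 7q + 3 ⇒ q = 7/16.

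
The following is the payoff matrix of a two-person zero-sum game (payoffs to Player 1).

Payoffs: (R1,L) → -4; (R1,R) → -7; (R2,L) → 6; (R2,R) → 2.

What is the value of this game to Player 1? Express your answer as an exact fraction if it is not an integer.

Row minima: R1 → -7, R2 → 2; maximin = 2.
Column maxima: L → 6, R → 2; minimax = 2.
Since maximin = minimax = 2, there is a saddle point and the value is 2.

2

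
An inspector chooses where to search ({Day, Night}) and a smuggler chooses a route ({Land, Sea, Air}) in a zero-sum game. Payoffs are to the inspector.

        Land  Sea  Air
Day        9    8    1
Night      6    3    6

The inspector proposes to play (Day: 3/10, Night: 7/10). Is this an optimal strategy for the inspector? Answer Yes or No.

Yes

Against Land this mix gives (3/10)·9 + (7/10)·6 = 69/10.
Against Sea this mix gives (3/10)·8 + (7/10)·3 = 9/2.
Against Air this mix gives (3/10)·1 + (7/10)·6 = 9/2.
All of the smuggler's active replies (Sea, Air) yield 9/2, and no column does worse for the inspector. The mix makes the smuggler indifferent and guarantees 9/2, so it is optimal.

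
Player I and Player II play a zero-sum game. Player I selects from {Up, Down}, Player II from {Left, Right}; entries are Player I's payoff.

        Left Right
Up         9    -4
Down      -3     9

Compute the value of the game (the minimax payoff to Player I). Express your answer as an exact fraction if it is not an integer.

69/25

Row minima: Up → -4, Down → -3; maximin = -3.
Column maxima: Left → 9, Right → 9; minimax = 9.
-3 ≠ 9, so there is no saddle point; optimal play is mixed.
Let Player I play Up with probability p. Expected payoff against Left: 9p + (-3)(1−p) = 12p − 3; against Right: (-4)p + 9(1−p) = −13p + 9.
Setting these equal: 12p − 3 = −13p + 9 ⇒ 25p = 12 ⇒ p = 12/25, and the value is (12)·(12/25) − 3 = 69/25.
For Player II: with q = P(Left), equating Up's and Down's payoffs gives 13q − 4 = −12q + 9 ⇒ q = 13/25.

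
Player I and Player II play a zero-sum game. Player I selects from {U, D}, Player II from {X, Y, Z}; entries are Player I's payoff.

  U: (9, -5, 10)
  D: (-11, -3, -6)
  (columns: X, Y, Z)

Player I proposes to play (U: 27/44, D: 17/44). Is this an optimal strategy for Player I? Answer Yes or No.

Against X this mix gives (27/44)·9 + (17/44)·(-11) = 14/11.
Against Y this mix gives (27/44)·(-5) + (17/44)·(-3) = -93/22.
Against Z this mix gives (27/44)·10 + (17/44)·(-6) = 42/11.
Player II will play Y, holding Player I to -93/22. Shifting weight toward the row that does better against Y would raise this floor (the equalizing mix achieves -41/11 against both Y and X), so the proposed strategy is not optimal.

No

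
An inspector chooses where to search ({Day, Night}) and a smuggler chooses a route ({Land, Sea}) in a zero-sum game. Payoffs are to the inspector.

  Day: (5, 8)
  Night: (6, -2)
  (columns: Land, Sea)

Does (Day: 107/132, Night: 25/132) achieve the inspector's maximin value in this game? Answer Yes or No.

No

Against Land this mix gives (107/132)·5 + (25/132)·6 = 685/132.
Against Sea this mix gives (107/132)·8 + (25/132)·(-2) = 403/66.
The smuggler will play Land, holding the inspector to 685/132. Shifting weight toward the row that does better against Land would raise this floor (the equalizing mix achieves 58/11 against both Land and Sea), so the proposed strategy is not optimal.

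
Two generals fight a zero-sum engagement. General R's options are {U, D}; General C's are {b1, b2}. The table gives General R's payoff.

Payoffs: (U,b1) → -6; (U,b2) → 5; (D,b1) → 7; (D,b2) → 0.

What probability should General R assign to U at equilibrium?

Row minima: U → -6, D → 0; maximin = 0.
Column maxima: b1 → 7, b2 → 5; minimax = 5.
0 ≠ 5, so there is no saddle point; optimal play is mixed.
Let General R play U with probability p. Expected payoff against b1: (-6)p + 7(1−p) = −13p + 7; against b2: 5p + 0(1−p) = 5p.
Setting these equal: −13p + 7 = 5p ⇒ −18p = -7 ⇒ p = 7/18, and the value is (-13)·(7/18) + 7 = 35/18.
For General C: with q = P(b1), equating U's and D's payoffs gives −11q + 5 = 7q ⇒ q = 5/18.

7/18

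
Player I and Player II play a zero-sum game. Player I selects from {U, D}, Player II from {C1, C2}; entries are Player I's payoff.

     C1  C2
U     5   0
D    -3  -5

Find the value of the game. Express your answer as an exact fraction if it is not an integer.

Row minima: U → 0, D → -5; maximin = 0.
Column maxima: C1 → 5, C2 → 0; minimax = 0.
Since maximin = minimax = 0, there is a saddle point and the value is 0.

0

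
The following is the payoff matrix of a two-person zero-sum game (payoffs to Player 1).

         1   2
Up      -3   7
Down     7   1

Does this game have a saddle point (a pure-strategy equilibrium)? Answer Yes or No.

Row minima: Up → -3, Down → 1; maximin = 1.
Column maxima: 1 → 7, 2 → 7; minimax = 7.
1 ≠ 7, so no pure-strategy equilibrium exists.

No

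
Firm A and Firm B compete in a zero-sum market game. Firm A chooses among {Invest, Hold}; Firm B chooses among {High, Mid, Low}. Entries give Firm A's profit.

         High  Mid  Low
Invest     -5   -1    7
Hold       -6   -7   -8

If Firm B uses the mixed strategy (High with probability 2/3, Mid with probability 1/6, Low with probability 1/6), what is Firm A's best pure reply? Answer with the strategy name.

Expected payoff of Invest: (2/3)·(-5) + (1/6)·(-1) + (1/6)·7 = -7/3.
Expected payoff of Hold: (2/3)·(-6) + (1/6)·(-7) + (1/6)·(-8) = -13/2.
The largest is -7/3, so Firm A's best response is Invest.

Invest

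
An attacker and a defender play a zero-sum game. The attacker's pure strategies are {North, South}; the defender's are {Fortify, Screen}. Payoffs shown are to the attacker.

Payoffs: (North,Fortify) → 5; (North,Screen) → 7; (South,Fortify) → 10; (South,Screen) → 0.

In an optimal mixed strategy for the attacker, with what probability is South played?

1/6

Row minima: North → 5, South → 0; maximin = 5.
Column maxima: Fortify → 10, Screen → 7; minimax = 7.
5 ≠ 7, so there is no saddle point; optimal play is mixed.
Let the attacker play North with probability p. Expected payoff against Fortify: 5p + 10(1−p) = −5p + 10; against Screen: 7p + 0(1−p) = 7p.
Setting these equal: −5p + 10 = 7p ⇒ −12p = -10 ⇒ p = 5/6, and the value is (-5)·(5/6) + 10 = 35/6.
For the defender: with q = P(Fortify), equating North's and South's payoffs gives −2q + 7 = 10q ⇒ q = 7/12.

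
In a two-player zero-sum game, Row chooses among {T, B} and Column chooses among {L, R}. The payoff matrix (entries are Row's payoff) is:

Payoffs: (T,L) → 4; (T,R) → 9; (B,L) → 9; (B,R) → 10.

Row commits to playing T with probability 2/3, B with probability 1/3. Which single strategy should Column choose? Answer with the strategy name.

If Column plays L, Row's expected payoff is (2/3)·4 + (1/3)·9 = 17/3.
If Column plays R, Row's expected payoff is (2/3)·9 + (1/3)·10 = 28/3.
Column minimizes Row's payoff; the smallest is 17/3, so the best response is L.

L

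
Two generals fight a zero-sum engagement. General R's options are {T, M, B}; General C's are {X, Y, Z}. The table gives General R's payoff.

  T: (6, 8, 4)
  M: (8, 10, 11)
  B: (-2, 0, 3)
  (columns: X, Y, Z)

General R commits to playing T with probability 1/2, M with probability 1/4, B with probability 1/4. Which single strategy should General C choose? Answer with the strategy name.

X

If General C plays X, General R's expected payoff is (1/2)·6 + (1/4)·8 + (1/4)·(-2) = 9/2.
If General C plays Y, General R's expected payoff is (1/2)·8 + (1/4)·10 + (1/4)·0 = 13/2.
If General C plays Z, General R's expected payoff is (1/2)·4 + (1/4)·11 + (1/4)·3 = 11/2.
General C minimizes General R's payoff; the smallest is 9/2, so the best response is X.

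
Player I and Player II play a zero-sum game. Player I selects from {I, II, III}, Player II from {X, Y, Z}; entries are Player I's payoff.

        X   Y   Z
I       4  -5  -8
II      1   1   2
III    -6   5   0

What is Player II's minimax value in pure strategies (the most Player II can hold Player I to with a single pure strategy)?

2

Column maxima: X → 4, Y → 5, Z → 2.
The smallest of these is 2.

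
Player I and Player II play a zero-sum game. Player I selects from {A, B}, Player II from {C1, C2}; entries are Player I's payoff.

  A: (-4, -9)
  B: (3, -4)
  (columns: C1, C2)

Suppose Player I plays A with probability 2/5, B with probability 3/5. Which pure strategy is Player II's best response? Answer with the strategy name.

If Player II plays C1, Player I's expected payoff is (2/5)·(-4) + (3/5)·3 = 1/5.
If Player II plays C2, Player I's expected payoff is (2/5)·(-9) + (3/5)·(-4) = -6.
Player II minimizes Player I's payoff; the smallest is -6, so the best response is C2.

C2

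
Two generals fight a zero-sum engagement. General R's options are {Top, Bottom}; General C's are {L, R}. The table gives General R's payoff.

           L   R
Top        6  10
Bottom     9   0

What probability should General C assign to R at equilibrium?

Row minima: Top → 6, Bottom → 0; maximin = 6.
Column maxima: L → 9, R → 10; minimax = 9.
6 ≠ 9, so there is no saddle point; optimal play is mixed.
Let General R play Top with probability p. Expected payoff against L: 6p + 9(1−p) = −3p + 9; against R: 10p + 0(1−p) = 10p.
Setting these equal: −3p + 9 = 10p ⇒ −13p = -9 ⇒ p = 9/13, and the value is (-3)·(9/13) + 9 = 90/13.
For General C: with q = P(L), equating Top's and Bottom's payoffs gives −4q + 10 = 9q ⇒ q = 10/13.

3/13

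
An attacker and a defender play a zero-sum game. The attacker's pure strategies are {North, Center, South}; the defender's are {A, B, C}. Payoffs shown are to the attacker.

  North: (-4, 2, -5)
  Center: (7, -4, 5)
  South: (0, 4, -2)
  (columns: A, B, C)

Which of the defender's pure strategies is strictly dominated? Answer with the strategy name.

C holds the attacker's payoff strictly below A in every row: -5 < -4, 5 < 7, -2 < 0.
So A is strictly dominated for the defender.

A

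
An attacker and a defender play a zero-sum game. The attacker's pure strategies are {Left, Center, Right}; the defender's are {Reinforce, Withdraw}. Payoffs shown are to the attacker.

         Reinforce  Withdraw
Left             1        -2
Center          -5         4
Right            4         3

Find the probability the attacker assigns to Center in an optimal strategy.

Row minima: Left → -2, Center → -5, Right → 3; maximin = 3.
Column maxima: Reinforce → 4, Withdraw → 4; minimax = 4.
3 ≠ 4, so there is no saddle point; optimal play is mixed.
Left is strictly dominated by Right, so the attacker never plays it.
On the remaining 2×2 (Center, Right vs Reinforce, Withdraw):
Let the attacker play Center with probability p. Expected payoff against Reinforce: (-5)p + 4(1−p) = −9p + 4; against Withdraw: 4p + 3(1−p) = p + 3.
Setting these equal: −9p + 4 = p + 3 ⇒ −10p = -1 ⇒ p = 1/10, and the value is (-9)·(1/10) + 4 = 31/10.
For the defender: with q = P(Reinforce), equating Center's and Right's payoffs gives −9q + 4 = q + 3 ⇒ q = 1/10.

1/10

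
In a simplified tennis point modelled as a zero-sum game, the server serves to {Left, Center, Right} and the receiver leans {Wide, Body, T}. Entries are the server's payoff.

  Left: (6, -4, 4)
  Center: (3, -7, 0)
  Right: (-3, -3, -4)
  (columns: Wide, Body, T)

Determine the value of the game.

Row minima: Left → -4, Center → -7, Right → -4; maximin = -4.
Column maxima: Wide → 6, Body → -3, T → 4; minimax = -3.
-4 ≠ -3, so there is no saddle point; optimal play is mixed.
Center is strictly dominated by Left, so the server never plays it.
Wide is strictly dominated by T (it gives the server strictly more in every row), so the receiver never plays it.
On the remaining 2×2 (Left, Right vs Body, T):
Let the server play Left with probability p. Expected payoff against Body: (-4)p + (-3)(1−p) = −p − 3; against T: 4p + (-4)(1−p) = 8p − 4.
Setting these equal: −p − 3 = 8p − 4 ⇒ −9p = -1 ⇒ p = 1/9, and the value is (-1)·(1/9) − 3 = -28/9.
For the receiver: with q = P(Body), equating Left's and Right's payoffs gives −8q + 4 = q − 4 ⇒ q = 8/9.

-28/9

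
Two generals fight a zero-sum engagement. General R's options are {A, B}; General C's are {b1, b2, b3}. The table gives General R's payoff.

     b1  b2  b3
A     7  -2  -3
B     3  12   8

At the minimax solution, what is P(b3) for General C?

4/15

Row minima: A → -3, B → 3; maximin = 3.
Column maxima: b1 → 7, b2 → 12, b3 → 8; minimax = 7.
3 ≠ 7, so there is no saddle point; optimal play is mixed.
b2 is strictly dominated by b3 (it gives General R strictly more in every row), so General C never plays it.
On the remaining 2×2 (A, B vs b1, b3):
Let General R play A with probability p. Expected payoff against b1: 7p + 3(1−p) = 4p + 3; against b3: (-3)p + 8(1−p) = −11p + 8.
Setting these equal: 4p + 3 = −11p + 8 ⇒ 15p = 5 ⇒ p = 1/3, and the value is (4)·(1/3) + 3 = 13/3.
For General C: with q = P(b1), equating A's and B's payoffs gives 10q − 3 = −5q + 8 ⇒ q = 11/15.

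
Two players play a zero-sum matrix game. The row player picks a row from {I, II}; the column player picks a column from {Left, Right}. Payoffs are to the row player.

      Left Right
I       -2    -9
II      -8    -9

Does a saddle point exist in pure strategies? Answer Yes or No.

Row minima: I → -9, II → -9; maximin = -9.
Column maxima: Left → -2, Right → -9; minimax = -9.
maximin = minimax = -9, so a saddle point exists.

Yes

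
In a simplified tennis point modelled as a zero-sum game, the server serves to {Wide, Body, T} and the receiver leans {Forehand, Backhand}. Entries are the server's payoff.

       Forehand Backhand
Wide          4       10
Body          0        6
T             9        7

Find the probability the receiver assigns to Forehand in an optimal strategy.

Row minima: Wide → 4, Body → 0, T → 7; maximin = 7.
Column maxima: Forehand → 9, Backhand → 10; minimax = 9.
7 ≠ 9, so there is no saddle point; optimal play is mixed.
Body is strictly dominated by Wide, so the server never plays it.
On the remaining 2×2 (Wide, T vs Forehand, Backhand):
Let the server play Wide with probability p. Expected payoff against Forehand: 4p + 9(1−p) = −5p + 9; against Backhand: 10p + 7(1−p) = 3p + 7.
Setting these equal: −5p + 9 = 3p + 7 ⇒ −8p = -2 ⇒ p = 1/4, and the value is (-5)·(1/4) + 9 = 31/4.
For the receiver: with q = P(Forehand), equating Wide's and T's payoffs gives −6q + 10 = 2q + 7 ⇒ q = 3/8.

3/8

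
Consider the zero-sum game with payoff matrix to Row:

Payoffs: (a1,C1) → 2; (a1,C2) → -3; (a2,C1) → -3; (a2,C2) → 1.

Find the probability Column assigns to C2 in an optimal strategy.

5/9

Row minima: a1 → -3, a2 → -3; maximin = -3.
Column maxima: C1 → 2, C2 → 1; minimax = 1.
-3 ≠ 1, so there is no saddle point; optimal play is mixed.
Let Row play a1 with probability p. Expected payoff against C1: 2p + (-3)(1−p) = 5p − 3; against C2: (-3)p + 1(1−p) = −4p + 1.
Setting these equal: 5p − 3 = −4p + 1 ⇒ 9p = 4 ⇒ p = 4/9, and the value is (5)·(4/9) − 3 = -7/9.
For Column: with q = P(C1), equating a1's and a2's payoffs gives 5q − 3 = −4q + 1 ⇒ q = 4/9.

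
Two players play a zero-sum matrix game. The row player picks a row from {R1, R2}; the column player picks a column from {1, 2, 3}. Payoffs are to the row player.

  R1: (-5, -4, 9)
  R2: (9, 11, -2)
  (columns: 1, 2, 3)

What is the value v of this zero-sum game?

71/25

Row minima: R1 → -5, R2 → -2; maximin = -2.
Column maxima: 1 → 9, 2 → 11, 3 → 9; minimax = 9.
-2 ≠ 9, so there is no saddle point; optimal play is mixed.
2 is strictly dominated by 1 (it gives the row player strictly more in every row), so the column player never plays it.
On the remaining 2×2 (R1, R2 vs 1, 3):
Let the row player play R1 with probability p. Expected payoff against 1: (-5)p + 9(1−p) = −14p + 9; against 3: 9p + (-2)(1−p) = 11p − 2.
Setting these equal: −14p + 9 = 11p − 2 ⇒ −25p = -11 ⇒ p = 11/25, and the value is (-14)·(11/25) + 9 = 71/25.
For the column player: with q = P(1), equating R1's and R2's payoffs gives −14q + 9 = 11q − 2 ⇒ q = 11/25.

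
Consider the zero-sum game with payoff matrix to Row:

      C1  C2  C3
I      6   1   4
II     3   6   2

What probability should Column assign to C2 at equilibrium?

2/7

Row minima: I → 1, II → 2; maximin = 2.
Column maxima: C1 → 6, C2 → 6, C3 → 4; minimax = 4.
2 ≠ 4, so there is no saddle point; optimal play is mixed.
C1 is strictly dominated by C3 (it gives Row strictly more in every row), so Column never plays it.
On the remaining 2×2 (I, II vs C2, C3):
Let Row play I with probability p. Expected payoff against C2: 1p + 6(1−p) = −5p + 6; against C3: 4p + 2(1−p) = 2p + 2.
Setting these equal: −5p + 6 = 2p + 2 ⇒ −7p = -4 ⇒ p = 4/7, and the value is (-5)·(4/7) + 6 = 22/7.
For Column: with q = P(C2), equating I's and II's payoffs gives −3q + 4 = 4q + 2 ⇒ q = 2/7.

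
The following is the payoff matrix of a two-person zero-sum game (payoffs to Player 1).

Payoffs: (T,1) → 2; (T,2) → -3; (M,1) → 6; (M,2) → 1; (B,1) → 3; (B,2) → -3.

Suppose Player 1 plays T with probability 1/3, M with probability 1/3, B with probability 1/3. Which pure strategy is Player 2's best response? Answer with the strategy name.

If Player 2 plays 1, Player 1's expected payoff is (1/3)·2 + (1/3)·6 + (1/3)·3 = 11/3.
If Player 2 plays 2, Player 1's expected payoff is (1/3)·(-3) + (1/3)·1 + (1/3)·(-3) = -5/3.
Player 2 minimizes Player 1's payoff; the smallest is -5/3, so the best response is 2.

2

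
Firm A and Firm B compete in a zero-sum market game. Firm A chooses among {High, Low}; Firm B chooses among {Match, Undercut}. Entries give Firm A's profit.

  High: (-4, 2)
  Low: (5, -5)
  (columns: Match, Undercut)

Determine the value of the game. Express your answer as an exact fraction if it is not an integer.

-5/8

Row minima: High → -4, Low → -5; maximin = -4.
Column maxima: Match → 5, Undercut → 2; minimax = 2.
-4 ≠ 2, so there is no saddle point; optimal play is mixed.
Let Firm A play High with probability p. Expected payoff against Match: (-4)p + 5(1−p) = −9p + 5; against Undercut: 2p + (-5)(1−p) = 7p − 5.
Setting these equal: −9p + 5 = 7p − 5 ⇒ −16p = -10 ⇒ p = 5/8, and the value is (-9)·(5/8) + 5 = -5/8.
For Firm B: with q = P(Match), equating High's and Low's payoffs gives −6q + 2 = 10q − 5 ⇒ q = 7/16.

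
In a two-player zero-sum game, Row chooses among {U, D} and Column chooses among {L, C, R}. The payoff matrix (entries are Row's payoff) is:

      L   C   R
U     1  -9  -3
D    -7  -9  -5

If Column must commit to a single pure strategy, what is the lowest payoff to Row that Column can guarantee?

Column maxima: L → 1, C → -9, R → -3.
The smallest of these is -9.

-9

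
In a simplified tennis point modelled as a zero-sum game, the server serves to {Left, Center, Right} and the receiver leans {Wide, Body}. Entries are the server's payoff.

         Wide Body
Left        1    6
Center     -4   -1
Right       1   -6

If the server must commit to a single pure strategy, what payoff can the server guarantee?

Row minima: Left → 1, Center → -4, Right → -6.
The best of these is 1.

1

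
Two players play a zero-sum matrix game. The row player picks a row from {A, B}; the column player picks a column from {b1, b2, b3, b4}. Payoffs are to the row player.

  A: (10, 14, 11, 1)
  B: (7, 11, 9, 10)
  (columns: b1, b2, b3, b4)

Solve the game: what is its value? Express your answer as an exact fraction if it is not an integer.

31/4

Row minima: A → 1, B → 7; maximin = 7.
Column maxima: b1 → 10, b2 → 14, b3 → 11, b4 → 10; minimax = 10.
7 ≠ 10, so there is no saddle point; optimal play is mixed.
b2 is strictly dominated by b1 (it gives the row player strictly more in every row), so the column player never plays it.
b3 is strictly dominated by b1 (it gives the row player strictly more in every row), so the column player never plays it.
On the remaining 2×2 (A, B vs b1, b4):
Let the row player play A with probability p. Expected payoff against b1: 10p + 7(1−p) = 3p + 7; against b4: 1p + 10(1−p) = −9p + 10.
Setting these equal: 3p + 7 = −9p + 10 ⇒ 12p = 3 ⇒ p = 1/4, and the value is (3)·(1/4) + 7 = 31/4.
For the column player: with q = P(b1), equating A's and B's payoffs gives 9q + 1 = −3q + 10 ⇒ q = 3/4.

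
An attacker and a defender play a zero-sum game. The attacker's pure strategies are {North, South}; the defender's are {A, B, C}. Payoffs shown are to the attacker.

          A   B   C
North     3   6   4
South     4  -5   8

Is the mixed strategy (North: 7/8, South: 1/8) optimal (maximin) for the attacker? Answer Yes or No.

Against A this mix gives (7/8)·3 + (1/8)·4 = 25/8.
Against B this mix gives (7/8)·6 + (1/8)·(-5) = 37/8.
Against C this mix gives (7/8)·4 + (1/8)·8 = 9/2.
The defender will play A, holding the attacker to 25/8. Shifting weight toward the row that does better against A would raise this floor (the equalizing mix achieves 13/4 against both A and B), so the proposed strategy is not optimal.

No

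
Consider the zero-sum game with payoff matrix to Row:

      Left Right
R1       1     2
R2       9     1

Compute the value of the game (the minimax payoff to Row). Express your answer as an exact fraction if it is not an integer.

Row minima: R1 → 1, R2 → 1; maximin = 1.
Column maxima: Left → 9, Right → 2; minimax = 2.
1 ≠ 2, so there is no saddle point; optimal play is mixed.
Let Row play R1 with probability p. Expected payoff against Left: 1p + 9(1−p) = −8p + 9; against Right: 2p + 1(1−p) = p + 1.
Setting these equal: −8p + 9 = p + 1 ⇒ −9p = -8 ⇒ p = 8/9, and the value is (-8)·(8/9) + 9 = 17/9.
For Column: with q = P(Left), equating R1's and R2's payoffs gives −q + 2 = 8q + 1 ⇒ q = 1/9.

17/9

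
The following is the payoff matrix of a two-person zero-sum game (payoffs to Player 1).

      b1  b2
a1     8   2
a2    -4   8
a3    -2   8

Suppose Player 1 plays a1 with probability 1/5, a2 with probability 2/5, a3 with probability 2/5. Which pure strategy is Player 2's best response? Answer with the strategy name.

b1

If Player 2 plays b1, Player 1's expected payoff is (1/5)·8 + (2/5)·(-4) + (2/5)·(-2) = -4/5.
If Player 2 plays b2, Player 1's expected payoff is (1/5)·2 + (2/5)·8 + (2/5)·8 = 34/5.
Player 2 minimizes Player 1's payoff; the smallest is -4/5, so the best response is b1.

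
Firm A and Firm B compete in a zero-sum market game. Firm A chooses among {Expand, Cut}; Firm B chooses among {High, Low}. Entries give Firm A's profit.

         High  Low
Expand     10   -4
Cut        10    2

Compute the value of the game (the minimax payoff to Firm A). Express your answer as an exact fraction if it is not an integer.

Row minima: Expand → -4, Cut → 2; maximin = 2.
Column maxima: High → 10, Low → 2; minimax = 2.
Since maximin = minimax = 2, there is a saddle point and the value is 2.

2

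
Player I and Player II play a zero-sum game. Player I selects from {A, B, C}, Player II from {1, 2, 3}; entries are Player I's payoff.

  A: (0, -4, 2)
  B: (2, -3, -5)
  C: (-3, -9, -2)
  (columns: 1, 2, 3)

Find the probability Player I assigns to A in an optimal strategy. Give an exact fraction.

Row minima: A → -4, B → -5, C → -9; maximin = -4.
Column maxima: 1 → 2, 2 → -3, 3 → 2; minimax = -3.
-4 ≠ -3, so there is no saddle point; optimal play is mixed.
C is strictly dominated by A, so Player I never plays it.
1 is strictly dominated by 2 (it gives Player I strictly more in every row), so Player II never plays it.
On the remaining 2×2 (A, B vs 2, 3):
Let Player I play A with probability p. Expected payoff against 2: (-4)p + (-3)(1−p) = −p − 3; against 3: 2p + (-5)(1−p) = 7p − 5.
Setting these equal: −p − 3 = 7p − 5 ⇒ −8p = -2 ⇒ p = 1/4, and the value is (-1)·(1/4) − 3 = -13/4.
For Player II: with q = P(2), equating A's and B's payoffs gives −6q + 2 = 2q − 5 ⇒ q = 7/8.

1/4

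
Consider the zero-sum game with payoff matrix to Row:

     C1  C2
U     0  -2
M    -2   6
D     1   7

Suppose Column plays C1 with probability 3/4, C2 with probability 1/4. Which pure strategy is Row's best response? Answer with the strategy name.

D

Expected payoff of U: (3/4)·0 + (1/4)·(-2) = -1/2.
Expected payoff of M: (3/4)·(-2) + (1/4)·6 = 0.
Expected payoff of D: (3/4)·1 + (1/4)·7 = 5/2.
The largest is 5/2, so Row's best response is D.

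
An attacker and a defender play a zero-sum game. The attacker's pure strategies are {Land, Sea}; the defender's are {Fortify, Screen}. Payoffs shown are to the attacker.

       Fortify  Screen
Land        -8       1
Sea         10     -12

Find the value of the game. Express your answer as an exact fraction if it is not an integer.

Row minima: Land → -8, Sea → -12; maximin = -8.
Column maxima: Fortify → 10, Screen → 1; minimax = 1.
-8 ≠ 1, so there is no saddle point; optimal play is mixed.
Let the attacker play Land with probability p. Expected payoff against Fortify: (-8)p + 10(1−p) = −18p + 10; against Screen: 1p + (-12)(1−p) = 13p − 12.
Setting these equal: −18p + 10 = 13p − 12 ⇒ −31p = -22 ⇒ p = 22/31, and the value is (-18)·(22/31) + 10 = -86/31.
For the defender: with q = P(Fortify), equating Land's and Sea's payoffs gives −9q + 1 = 22q − 12 ⇒ q = 13/31.

-86/31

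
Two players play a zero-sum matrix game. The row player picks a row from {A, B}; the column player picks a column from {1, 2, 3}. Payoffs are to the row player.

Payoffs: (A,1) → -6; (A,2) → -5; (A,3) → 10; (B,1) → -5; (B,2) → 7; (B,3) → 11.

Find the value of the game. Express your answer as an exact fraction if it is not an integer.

-5

Row minima: A → -6, B → -5; maximin = -5.
Column maxima: 1 → -5, 2 → 7, 3 → 11; minimax = -5.
Since maximin = minimax = -5, there is a saddle point and the value is -5.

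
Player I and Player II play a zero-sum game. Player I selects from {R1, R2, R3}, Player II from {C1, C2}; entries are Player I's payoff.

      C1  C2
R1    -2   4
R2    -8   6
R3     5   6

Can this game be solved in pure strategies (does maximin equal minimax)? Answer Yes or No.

Yes

Row minima: R1 → -2, R2 → -8, R3 → 5; maximin = 5.
Column maxima: C1 → 5, C2 → 6; minimax = 5.
maximin = minimax = 5, so a saddle point exists.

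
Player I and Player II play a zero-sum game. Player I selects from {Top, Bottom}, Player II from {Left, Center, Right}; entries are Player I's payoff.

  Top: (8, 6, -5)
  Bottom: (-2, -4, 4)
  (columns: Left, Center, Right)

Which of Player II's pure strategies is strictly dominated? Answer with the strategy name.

Center holds Player I's payoff strictly below Left in every row: 6 < 8, -4 < -2.
So Left is strictly dominated for Player II.

Left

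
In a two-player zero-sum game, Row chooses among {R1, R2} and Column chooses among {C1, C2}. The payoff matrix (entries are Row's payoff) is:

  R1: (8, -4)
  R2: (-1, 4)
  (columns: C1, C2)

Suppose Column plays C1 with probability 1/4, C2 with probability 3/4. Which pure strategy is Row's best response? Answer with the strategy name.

R2

Expected payoff of R1: (1/4)·8 + (3/4)·(-4) = -1.
Expected payoff of R2: (1/4)·(-1) + (3/4)·4 = 11/4.
The largest is 11/4, so Row's best response is R2.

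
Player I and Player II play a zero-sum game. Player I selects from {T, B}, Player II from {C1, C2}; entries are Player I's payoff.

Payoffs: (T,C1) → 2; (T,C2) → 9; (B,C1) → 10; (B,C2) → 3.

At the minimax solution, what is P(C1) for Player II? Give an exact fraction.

Row minima: T → 2, B → 3; maximin = 3.
Column maxima: C1 → 10, C2 → 9; minimax = 9.
3 ≠ 9, so there is no saddle point; optimal play is mixed.
Let Player I play T with probability p. Expected payoff against C1: 2p + 10(1−p) = −8p + 10; against C2: 9p + 3(1−p) = 6p + 3.
Setting these equal: −8p + 10 = 6p + 3 ⇒ −14p = -7 ⇒ p = 1/2, and the value is (-8)·(1/2) + 10 = 6.
For Player II: with q = P(C1), equating T's and B's payoffs gives −7q + 9 = 7q + 3 ⇒ q = 3/7.

3/7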